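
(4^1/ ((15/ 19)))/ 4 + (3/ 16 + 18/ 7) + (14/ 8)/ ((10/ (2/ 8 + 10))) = 19553/ 3360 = 5.82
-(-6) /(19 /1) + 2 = 44 /19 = 2.32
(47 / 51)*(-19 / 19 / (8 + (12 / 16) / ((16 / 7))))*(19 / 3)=-57152 / 81549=-0.70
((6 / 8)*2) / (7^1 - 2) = 3 / 10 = 0.30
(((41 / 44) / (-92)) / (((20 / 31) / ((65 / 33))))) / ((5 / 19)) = -313937 / 2671680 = -0.12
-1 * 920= -920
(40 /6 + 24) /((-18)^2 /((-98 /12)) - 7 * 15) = -4508 /21267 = -0.21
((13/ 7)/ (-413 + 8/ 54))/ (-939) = 117/ 24423077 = 0.00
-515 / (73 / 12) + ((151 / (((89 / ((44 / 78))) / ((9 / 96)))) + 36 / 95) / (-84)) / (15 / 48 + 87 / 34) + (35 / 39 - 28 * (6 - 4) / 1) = -24523255636629 / 175464349060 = -139.76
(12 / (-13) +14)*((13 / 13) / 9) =170 / 117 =1.45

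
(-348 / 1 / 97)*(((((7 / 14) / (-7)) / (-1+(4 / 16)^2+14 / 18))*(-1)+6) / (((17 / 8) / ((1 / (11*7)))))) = -2488896 / 20442653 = -0.12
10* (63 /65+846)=110106 /13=8469.69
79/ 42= 1.88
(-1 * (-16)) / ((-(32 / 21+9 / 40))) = -13440 / 1469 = -9.15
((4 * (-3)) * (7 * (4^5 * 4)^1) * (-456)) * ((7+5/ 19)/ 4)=284884992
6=6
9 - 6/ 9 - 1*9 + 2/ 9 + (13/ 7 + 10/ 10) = 152/ 63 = 2.41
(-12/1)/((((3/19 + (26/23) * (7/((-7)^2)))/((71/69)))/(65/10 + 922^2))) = -32109618366/977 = -32865525.45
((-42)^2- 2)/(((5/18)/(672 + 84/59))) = 1260140112/295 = 4271661.40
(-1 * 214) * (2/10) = -214/5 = -42.80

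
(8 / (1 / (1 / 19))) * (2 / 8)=2 / 19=0.11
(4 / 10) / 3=2 / 15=0.13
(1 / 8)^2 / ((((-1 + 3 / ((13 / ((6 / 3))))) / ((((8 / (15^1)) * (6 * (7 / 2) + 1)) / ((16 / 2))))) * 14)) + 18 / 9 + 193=9172657 / 47040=195.00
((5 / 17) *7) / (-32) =-0.06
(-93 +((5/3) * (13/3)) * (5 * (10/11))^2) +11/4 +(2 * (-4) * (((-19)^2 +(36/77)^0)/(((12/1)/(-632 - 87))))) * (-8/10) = -3022104893/21780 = -138755.96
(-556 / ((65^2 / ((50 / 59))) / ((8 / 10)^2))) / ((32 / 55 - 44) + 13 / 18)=3522816 / 2107320995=0.00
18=18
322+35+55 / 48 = 17191 / 48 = 358.15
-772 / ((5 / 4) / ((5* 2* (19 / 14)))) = -58672 / 7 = -8381.71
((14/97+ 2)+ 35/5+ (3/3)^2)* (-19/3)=-6232/97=-64.25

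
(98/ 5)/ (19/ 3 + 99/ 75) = 105/ 41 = 2.56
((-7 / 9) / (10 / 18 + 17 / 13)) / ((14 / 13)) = -169 / 436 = -0.39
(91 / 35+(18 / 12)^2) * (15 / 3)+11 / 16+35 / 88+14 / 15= 69349 / 2640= 26.27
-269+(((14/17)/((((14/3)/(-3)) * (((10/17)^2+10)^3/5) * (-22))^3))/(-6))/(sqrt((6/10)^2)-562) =-96318448800758092335056601650807801504989/358061147958208522438944183231180800000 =-269.00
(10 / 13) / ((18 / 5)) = 25 / 117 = 0.21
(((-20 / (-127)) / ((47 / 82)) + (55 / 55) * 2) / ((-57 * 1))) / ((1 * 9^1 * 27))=-4526 / 27558873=-0.00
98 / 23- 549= -12529 / 23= -544.74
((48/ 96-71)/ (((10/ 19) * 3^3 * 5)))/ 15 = -893/ 13500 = -0.07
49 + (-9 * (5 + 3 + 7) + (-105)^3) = -1157711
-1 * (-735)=735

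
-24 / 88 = -3 / 11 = -0.27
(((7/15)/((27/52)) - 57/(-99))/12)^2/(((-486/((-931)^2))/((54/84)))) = -5343180502303/308660932800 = -17.31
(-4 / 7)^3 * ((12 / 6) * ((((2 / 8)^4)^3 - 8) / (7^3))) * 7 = 19173961 / 314703872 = 0.06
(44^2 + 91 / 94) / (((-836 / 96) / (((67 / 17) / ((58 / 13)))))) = -951523950 / 4842739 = -196.48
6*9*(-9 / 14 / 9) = -27 / 7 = -3.86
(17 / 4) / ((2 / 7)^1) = 119 / 8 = 14.88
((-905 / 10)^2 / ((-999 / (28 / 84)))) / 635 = -32761 / 7612380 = -0.00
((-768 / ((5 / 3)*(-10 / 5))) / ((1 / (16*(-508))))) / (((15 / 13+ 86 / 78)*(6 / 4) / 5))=-30431232 / 11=-2766475.64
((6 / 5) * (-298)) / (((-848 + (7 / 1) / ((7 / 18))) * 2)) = 447 / 2075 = 0.22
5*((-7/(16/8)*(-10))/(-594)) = -175/594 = -0.29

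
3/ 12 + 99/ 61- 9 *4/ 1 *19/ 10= -81163/ 1220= -66.53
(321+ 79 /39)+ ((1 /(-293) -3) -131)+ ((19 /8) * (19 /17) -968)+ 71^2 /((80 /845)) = 163081950817 /3108144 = 52469.24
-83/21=-3.95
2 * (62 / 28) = 31 / 7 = 4.43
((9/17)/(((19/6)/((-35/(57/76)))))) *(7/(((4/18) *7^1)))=-11340/323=-35.11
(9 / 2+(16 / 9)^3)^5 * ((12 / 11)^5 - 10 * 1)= -475823773945135749260545127 / 530543563439605057584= -896860.89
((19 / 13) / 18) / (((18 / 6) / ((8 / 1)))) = 76 / 351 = 0.22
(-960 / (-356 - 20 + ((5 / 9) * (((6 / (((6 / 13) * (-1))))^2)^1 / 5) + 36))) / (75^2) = 192 / 361375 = 0.00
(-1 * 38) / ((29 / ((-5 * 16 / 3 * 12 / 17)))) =12160 / 493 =24.67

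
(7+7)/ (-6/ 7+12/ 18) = -147/ 2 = -73.50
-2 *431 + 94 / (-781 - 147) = -400015 / 464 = -862.10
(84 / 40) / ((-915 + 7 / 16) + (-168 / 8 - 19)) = -56 / 25455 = -0.00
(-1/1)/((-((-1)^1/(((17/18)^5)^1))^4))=4064231406647572522401601/12748236216396078174437376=0.32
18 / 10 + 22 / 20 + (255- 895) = -6371 / 10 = -637.10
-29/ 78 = -0.37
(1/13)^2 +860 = 145341/169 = 860.01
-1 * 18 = -18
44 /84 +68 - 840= -16201 /21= -771.48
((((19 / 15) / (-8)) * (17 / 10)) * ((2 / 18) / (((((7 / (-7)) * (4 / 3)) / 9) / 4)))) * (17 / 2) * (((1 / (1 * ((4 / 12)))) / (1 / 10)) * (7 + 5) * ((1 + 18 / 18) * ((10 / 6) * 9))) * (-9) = -1334313 / 2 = -667156.50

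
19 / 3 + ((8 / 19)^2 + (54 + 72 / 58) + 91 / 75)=49438804 / 785175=62.97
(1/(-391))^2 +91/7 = 1987454/152881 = 13.00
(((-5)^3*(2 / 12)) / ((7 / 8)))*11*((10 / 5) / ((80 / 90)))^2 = -37125 / 28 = -1325.89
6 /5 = 1.20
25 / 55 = 5 / 11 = 0.45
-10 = -10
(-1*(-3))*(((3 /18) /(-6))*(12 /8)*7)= -7 /8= -0.88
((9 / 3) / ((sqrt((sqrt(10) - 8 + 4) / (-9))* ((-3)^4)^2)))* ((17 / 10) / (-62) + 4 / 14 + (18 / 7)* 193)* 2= 1.49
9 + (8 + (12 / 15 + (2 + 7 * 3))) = 204 / 5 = 40.80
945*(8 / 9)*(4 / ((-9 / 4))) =-4480 / 3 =-1493.33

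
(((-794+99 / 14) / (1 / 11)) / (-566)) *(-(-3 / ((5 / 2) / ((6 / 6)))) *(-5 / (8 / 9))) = -103.23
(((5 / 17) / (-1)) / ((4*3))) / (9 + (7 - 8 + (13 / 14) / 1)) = -7 / 2550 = -0.00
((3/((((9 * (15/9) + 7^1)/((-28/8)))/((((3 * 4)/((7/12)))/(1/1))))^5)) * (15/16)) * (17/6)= -481839840/161051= -2991.85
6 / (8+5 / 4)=24 / 37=0.65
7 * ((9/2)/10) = 63/20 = 3.15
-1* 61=-61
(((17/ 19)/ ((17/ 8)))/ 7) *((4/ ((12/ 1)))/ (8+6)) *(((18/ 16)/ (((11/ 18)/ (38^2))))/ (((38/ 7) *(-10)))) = -0.07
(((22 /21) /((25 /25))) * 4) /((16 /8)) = 44 /21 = 2.10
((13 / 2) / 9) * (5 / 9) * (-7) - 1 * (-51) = 7807 / 162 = 48.19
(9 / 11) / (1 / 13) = 117 / 11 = 10.64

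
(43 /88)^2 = 1849 /7744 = 0.24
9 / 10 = 0.90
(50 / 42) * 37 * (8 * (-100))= -740000 / 21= -35238.10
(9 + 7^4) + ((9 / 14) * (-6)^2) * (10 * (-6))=7150 / 7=1021.43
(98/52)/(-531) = -49/13806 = -0.00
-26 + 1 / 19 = -493 / 19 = -25.95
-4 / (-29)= 4 / 29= 0.14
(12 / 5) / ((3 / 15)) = 12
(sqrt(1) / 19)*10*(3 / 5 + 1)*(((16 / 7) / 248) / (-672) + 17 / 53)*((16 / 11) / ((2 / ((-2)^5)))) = -6.29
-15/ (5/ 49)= -147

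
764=764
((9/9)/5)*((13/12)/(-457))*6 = -13/4570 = -0.00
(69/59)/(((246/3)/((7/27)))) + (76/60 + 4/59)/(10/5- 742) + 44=3544471387/80552700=44.00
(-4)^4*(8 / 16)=128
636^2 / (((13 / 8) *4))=808992 / 13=62230.15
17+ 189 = 206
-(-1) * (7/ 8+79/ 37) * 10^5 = 11137500/ 37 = 301013.51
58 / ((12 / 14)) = 203 / 3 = 67.67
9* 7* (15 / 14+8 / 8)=261 / 2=130.50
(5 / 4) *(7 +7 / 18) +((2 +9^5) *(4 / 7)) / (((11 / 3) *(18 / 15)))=7678.20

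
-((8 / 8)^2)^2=-1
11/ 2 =5.50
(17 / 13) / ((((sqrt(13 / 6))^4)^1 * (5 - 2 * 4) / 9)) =-0.84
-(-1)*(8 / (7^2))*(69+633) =5616 / 49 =114.61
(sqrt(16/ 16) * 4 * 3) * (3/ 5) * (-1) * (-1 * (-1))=-36/ 5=-7.20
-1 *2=-2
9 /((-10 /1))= -9 /10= -0.90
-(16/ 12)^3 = -64/ 27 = -2.37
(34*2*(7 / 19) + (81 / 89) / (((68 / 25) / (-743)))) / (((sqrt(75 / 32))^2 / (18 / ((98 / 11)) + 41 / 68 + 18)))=-3532902180082 / 1795968825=-1967.13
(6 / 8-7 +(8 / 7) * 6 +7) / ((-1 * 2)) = -213 / 56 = -3.80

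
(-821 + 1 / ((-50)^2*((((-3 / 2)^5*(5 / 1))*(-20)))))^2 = 9717150136212703129 / 14416259765625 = 674041.00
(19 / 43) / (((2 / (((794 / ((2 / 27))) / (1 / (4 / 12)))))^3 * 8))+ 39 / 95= 82333438905513 / 261440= 314922884.43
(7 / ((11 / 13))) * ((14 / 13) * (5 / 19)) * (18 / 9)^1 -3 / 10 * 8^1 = 2392 / 1045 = 2.29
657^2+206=431855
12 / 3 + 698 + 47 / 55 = 38657 / 55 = 702.85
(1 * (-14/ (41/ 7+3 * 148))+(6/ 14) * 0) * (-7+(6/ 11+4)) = 2646/ 34639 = 0.08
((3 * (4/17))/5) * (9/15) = 36/425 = 0.08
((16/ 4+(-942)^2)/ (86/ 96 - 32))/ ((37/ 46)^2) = -90128193024/ 2043917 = -44095.82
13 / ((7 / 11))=143 / 7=20.43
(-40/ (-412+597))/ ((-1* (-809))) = -8/ 29933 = -0.00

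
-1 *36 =-36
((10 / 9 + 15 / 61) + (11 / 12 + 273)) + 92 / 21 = 4298851 / 15372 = 279.65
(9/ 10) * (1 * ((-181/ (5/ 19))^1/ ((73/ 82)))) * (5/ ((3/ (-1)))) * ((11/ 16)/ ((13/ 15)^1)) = 13958901/ 15184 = 919.32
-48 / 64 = -3 / 4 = -0.75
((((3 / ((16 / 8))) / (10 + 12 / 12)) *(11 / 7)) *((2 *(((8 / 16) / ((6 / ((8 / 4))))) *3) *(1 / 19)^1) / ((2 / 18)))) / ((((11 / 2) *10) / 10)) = 27 / 1463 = 0.02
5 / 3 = 1.67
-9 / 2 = -4.50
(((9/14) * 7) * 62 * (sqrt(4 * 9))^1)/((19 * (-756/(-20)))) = 310/133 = 2.33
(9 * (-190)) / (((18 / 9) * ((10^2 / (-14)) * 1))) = 1197 / 10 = 119.70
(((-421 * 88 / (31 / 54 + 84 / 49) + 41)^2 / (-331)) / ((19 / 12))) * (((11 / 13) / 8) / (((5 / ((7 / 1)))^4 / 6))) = -46380778013305240659 / 38232894578125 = -1213111.86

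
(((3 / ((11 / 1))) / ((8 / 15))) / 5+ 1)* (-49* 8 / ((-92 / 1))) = 4753 / 1012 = 4.70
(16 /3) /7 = 16 /21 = 0.76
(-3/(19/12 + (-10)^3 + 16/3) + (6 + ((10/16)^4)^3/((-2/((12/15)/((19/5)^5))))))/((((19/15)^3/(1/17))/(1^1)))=20541317470594519840732125/118220969505307299867000832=0.17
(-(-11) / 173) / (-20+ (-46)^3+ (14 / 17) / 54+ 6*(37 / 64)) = -0.00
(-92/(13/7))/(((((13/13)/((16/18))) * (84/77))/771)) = -3641176/117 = -31121.16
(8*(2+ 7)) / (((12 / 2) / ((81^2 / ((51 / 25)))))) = 656100 / 17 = 38594.12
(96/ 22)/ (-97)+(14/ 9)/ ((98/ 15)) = 4327/ 22407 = 0.19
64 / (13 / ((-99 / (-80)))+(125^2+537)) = 3168 / 800539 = 0.00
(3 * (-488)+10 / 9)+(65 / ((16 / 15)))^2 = 5185129 / 2304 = 2250.49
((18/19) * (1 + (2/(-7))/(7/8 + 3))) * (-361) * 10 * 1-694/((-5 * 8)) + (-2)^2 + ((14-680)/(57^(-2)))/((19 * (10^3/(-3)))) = -76080908/27125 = -2804.83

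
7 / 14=1 / 2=0.50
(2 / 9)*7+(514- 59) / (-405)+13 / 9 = 1.88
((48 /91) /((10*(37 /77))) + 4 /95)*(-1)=-1388 /9139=-0.15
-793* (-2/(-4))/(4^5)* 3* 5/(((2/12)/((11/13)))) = -29.49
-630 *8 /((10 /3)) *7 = -10584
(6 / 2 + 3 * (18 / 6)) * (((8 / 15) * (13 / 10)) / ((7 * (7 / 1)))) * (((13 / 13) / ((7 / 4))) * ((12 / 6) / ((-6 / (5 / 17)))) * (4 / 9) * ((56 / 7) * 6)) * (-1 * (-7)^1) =-53248 / 37485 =-1.42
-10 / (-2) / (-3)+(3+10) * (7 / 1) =268 / 3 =89.33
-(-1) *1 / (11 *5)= 1 / 55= 0.02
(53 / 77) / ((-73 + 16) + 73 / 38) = -2014 / 161161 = -0.01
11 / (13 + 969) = 11 / 982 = 0.01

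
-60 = -60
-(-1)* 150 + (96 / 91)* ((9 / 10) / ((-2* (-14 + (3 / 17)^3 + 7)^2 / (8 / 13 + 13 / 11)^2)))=205968787012606713 / 1373412213963790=149.97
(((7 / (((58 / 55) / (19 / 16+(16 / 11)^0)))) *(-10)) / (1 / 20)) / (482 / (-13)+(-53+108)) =-4379375 / 27028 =-162.03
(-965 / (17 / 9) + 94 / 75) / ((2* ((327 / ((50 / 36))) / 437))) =-283952549 / 600372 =-472.96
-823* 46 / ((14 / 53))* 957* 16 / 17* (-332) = 5100039561408 / 119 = 42857475305.95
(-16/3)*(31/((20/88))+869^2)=-20141264/5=-4028252.80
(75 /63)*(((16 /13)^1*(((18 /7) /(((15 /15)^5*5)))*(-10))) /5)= -960 /637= -1.51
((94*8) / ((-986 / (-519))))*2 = 390288 / 493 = 791.66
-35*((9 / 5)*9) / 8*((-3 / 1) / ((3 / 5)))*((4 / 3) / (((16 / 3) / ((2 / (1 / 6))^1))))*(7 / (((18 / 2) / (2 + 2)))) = 6615 / 2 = 3307.50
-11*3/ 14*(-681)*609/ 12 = 651717/ 8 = 81464.62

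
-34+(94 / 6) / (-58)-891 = -160997 / 174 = -925.27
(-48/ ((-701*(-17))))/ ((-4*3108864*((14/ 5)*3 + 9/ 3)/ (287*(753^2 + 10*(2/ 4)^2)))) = 147938455/ 31996286976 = 0.00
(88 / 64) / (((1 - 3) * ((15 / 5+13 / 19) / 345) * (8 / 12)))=-43263 / 448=-96.57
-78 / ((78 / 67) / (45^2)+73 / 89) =-95.03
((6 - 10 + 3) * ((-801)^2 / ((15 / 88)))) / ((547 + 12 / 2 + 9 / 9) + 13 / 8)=-150562368 / 22225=-6774.46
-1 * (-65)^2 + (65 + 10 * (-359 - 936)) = -17110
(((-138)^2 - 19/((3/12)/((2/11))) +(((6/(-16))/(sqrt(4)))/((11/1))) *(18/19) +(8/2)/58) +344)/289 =939417889/14013032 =67.04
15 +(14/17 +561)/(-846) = 206179/14382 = 14.34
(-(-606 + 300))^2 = 93636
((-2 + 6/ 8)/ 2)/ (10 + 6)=-5/ 128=-0.04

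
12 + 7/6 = 79/6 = 13.17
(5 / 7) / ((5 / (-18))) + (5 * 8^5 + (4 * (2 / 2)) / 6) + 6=3440726 / 21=163844.10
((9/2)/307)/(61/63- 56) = -567/2128738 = -0.00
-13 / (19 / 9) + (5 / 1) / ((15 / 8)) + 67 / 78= -3901 / 1482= -2.63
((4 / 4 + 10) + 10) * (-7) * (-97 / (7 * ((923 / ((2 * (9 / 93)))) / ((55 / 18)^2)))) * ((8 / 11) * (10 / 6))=3734500 / 772551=4.83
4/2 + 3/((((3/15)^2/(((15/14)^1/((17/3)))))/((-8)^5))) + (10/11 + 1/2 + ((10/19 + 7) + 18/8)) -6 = -46226741167/99484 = -464665.08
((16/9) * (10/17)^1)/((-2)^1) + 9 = 1297/153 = 8.48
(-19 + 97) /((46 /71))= 2769 /23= 120.39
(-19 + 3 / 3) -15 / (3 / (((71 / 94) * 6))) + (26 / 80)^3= -122200741 / 3008000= -40.63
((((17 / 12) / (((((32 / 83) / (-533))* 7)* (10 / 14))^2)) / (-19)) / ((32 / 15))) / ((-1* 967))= 33270515057 / 12040929280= 2.76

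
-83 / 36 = -2.31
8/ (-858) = -4/ 429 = -0.01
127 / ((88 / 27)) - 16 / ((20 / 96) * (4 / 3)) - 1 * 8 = -11719 / 440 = -26.63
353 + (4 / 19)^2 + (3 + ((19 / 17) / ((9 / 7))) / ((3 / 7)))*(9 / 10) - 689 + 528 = 18095234 / 92055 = 196.57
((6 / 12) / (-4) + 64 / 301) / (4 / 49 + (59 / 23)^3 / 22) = 197677249 / 1915093924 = 0.10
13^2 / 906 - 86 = -77747 / 906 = -85.81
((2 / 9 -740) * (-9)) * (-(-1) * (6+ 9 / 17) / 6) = 123173 / 17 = 7245.47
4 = 4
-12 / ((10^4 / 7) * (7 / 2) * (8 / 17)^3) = -14739 / 640000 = -0.02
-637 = -637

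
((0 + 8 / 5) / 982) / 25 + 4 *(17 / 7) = 4173528 / 429625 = 9.71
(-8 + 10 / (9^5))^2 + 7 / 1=247552244731 / 3486784401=71.00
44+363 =407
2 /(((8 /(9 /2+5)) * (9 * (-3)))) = -19 /216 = -0.09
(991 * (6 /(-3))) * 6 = -11892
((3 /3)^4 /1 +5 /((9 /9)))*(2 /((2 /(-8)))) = -48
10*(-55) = -550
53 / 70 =0.76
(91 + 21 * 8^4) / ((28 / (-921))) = -11329221 / 4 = -2832305.25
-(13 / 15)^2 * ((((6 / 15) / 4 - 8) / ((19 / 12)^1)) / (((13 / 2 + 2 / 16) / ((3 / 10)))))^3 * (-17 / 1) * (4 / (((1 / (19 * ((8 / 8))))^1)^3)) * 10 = -469961051369472 / 11631015625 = -40405.85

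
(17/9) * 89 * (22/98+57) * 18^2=152728272/49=3116903.51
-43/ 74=-0.58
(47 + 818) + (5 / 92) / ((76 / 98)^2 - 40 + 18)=4088649235 / 4726776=865.00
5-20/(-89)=465/89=5.22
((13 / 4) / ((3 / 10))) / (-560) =-13 / 672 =-0.02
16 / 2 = 8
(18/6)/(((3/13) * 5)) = 13/5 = 2.60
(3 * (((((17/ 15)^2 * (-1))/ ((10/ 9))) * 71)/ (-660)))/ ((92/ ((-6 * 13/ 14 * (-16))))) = 0.36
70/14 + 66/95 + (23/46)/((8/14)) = 4993/760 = 6.57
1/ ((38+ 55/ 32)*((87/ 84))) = 896/ 36859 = 0.02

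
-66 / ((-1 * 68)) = 33 / 34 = 0.97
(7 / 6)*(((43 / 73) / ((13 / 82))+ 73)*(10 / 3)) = 2548105 / 8541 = 298.34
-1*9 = -9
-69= -69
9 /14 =0.64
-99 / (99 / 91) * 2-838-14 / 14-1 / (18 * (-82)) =-1506995 / 1476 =-1021.00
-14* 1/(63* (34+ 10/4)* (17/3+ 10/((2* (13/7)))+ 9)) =-52/148263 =-0.00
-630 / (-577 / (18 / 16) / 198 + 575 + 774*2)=-112266 / 377857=-0.30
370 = 370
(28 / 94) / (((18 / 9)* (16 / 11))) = 77 / 752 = 0.10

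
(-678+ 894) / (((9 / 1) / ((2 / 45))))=16 / 15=1.07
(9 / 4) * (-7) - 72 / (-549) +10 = -1371 / 244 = -5.62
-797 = -797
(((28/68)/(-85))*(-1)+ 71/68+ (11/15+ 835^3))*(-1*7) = -14133071516767/3468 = -4075280137.48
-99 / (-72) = 1.38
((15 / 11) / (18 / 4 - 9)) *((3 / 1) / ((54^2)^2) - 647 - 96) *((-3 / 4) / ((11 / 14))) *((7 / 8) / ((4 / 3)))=-515951266075 / 3658203648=-141.04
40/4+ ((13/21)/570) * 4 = 59876/5985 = 10.00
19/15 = 1.27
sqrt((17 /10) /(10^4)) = sqrt(170) /1000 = 0.01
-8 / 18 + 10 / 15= 2 / 9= 0.22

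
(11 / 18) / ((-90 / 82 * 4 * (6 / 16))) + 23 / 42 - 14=-235139 / 17010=-13.82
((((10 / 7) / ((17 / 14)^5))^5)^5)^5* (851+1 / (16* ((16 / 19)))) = 4195026725155086703397259259844300724992616960799302267663135445985591522968235665431187396942079607929749367822165249566828117291526236950505222384626704371679850034930674696874557999685156657074221340565014547692873651390370199472441665158004626543003900871044056127482289453749400535482820192207630229826030904076982727073667910321129380261878206853492428860941954787748969393554313713686315925848394664086685195059055683085751559899394098767054637924536961961471353841646192531731426389694720561214187552741787014297649956011762698983160114592961060704665584099372491447355875850264671039695386073514586931200000000000000000000000000000000000000000000000000000000000000000000000000000000000000000000000000000000000000000000000000000000 / 10729410499965278130467093305197127147759014570851837654576416097244130762667176146564404787882115098753078900600799487791625719306714705162815851294780768633494548136074517808731157213738243615049304433352634948258964593335233656650272266530310544989836293134130004754071031434474973340464197538015809605684223219981752245920563879409005405707514203685102718708096908732740242202632732419715167193221975655263609907970194967720889969175885460786126340176343265874719144724781673694675739516407403884110180908163210802428670623081725336927339843270401521151388409223979450351480143433727078140947942778439053800149517359778877489926846669088973692662165185480656571968574992767802900170094461695827841306835166816164619928445816037650902270545408318369310597283439927057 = 0.00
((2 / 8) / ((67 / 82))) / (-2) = -41 / 268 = -0.15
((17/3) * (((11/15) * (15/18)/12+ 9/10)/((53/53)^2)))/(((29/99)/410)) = 7874009/1044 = 7542.15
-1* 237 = -237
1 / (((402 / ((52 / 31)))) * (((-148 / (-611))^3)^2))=676379776318417093 / 32741460489172992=20.66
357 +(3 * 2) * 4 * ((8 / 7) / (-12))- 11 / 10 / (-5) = 124227 / 350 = 354.93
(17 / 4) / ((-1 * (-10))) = 17 / 40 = 0.42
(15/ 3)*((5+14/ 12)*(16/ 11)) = 1480/ 33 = 44.85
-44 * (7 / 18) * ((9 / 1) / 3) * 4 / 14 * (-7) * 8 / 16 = 154 / 3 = 51.33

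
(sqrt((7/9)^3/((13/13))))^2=343/729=0.47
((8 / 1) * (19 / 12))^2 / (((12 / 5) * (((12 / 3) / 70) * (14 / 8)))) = 18050 / 27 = 668.52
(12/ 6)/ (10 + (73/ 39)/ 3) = 234/ 1243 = 0.19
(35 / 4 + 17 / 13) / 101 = 523 / 5252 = 0.10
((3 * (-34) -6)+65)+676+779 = 1412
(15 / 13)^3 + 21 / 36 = 55879 / 26364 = 2.12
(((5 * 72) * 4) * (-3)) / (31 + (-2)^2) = -864 / 7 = -123.43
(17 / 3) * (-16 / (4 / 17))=-1156 / 3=-385.33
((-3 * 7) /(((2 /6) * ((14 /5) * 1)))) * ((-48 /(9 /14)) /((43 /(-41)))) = -1601.86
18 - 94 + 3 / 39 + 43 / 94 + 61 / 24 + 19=-790741 / 14664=-53.92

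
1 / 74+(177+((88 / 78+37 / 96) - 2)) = 8151317 / 46176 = 176.53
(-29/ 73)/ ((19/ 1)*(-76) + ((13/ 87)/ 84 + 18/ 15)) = 1059660/ 3848548831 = 0.00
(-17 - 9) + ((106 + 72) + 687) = 839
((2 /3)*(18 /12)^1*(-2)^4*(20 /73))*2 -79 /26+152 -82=143733 /1898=75.73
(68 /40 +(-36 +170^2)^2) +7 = 8331305047 /10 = 833130504.70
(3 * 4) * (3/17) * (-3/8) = -27/34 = -0.79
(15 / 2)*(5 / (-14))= -75 / 28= -2.68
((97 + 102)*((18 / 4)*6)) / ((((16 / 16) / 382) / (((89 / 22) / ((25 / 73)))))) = 6667500771 / 275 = 24245457.35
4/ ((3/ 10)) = 40/ 3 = 13.33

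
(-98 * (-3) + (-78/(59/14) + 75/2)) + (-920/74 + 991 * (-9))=-37628113/4366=-8618.44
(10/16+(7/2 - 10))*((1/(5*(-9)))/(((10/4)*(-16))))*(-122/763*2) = 2867/2746800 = 0.00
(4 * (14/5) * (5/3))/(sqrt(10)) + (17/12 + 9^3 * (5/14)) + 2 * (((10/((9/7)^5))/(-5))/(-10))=28 * sqrt(10)/15 + 2164988627/8266860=267.79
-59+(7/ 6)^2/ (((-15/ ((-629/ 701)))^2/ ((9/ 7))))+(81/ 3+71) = 17250944587/ 442260900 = 39.01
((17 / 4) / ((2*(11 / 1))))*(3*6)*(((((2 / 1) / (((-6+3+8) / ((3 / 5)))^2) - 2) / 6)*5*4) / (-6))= 476 / 125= 3.81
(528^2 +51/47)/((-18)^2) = 4367633/5076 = 860.45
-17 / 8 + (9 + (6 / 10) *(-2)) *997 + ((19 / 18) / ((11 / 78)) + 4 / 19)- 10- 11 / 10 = 38979689 / 5016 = 7771.07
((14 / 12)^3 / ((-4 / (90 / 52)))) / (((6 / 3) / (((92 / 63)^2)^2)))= -2798410 / 1791153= -1.56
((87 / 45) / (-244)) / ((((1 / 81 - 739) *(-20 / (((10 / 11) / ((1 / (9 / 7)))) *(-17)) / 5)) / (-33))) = -359397 / 204474928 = -0.00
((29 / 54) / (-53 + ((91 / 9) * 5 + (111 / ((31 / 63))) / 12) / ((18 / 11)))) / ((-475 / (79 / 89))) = 852252 / 9016200625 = 0.00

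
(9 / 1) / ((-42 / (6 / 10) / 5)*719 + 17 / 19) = -171 / 191237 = -0.00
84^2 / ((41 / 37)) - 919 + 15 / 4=894187 / 164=5452.36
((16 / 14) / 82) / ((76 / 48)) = 48 / 5453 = 0.01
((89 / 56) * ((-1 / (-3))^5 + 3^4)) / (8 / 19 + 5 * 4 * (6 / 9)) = 1188773 / 127008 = 9.36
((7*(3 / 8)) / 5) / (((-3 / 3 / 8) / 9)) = -189 / 5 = -37.80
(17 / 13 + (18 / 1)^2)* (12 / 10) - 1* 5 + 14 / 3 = 76057 / 195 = 390.04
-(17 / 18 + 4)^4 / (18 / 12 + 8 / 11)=-690164651 / 2571912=-268.35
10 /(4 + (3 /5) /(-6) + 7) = 100 /109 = 0.92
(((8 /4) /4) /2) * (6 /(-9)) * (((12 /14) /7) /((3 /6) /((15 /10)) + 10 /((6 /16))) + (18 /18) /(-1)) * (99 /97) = 0.17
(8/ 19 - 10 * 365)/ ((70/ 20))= -19812/ 19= -1042.74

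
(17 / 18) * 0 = 0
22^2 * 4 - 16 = 1920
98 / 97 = 1.01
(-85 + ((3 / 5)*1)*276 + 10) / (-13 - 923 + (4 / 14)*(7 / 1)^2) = -453 / 4610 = -0.10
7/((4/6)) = 10.50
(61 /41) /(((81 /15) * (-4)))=-305 /4428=-0.07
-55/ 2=-27.50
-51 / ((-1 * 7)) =51 / 7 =7.29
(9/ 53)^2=81/ 2809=0.03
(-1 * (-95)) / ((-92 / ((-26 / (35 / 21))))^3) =1127061 / 2433400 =0.46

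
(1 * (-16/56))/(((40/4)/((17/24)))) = -17/840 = -0.02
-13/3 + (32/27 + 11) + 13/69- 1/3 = 7.71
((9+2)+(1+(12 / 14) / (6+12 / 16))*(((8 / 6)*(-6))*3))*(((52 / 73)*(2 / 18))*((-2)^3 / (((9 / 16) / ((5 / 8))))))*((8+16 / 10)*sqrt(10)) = 4486144*sqrt(10) / 41391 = 342.74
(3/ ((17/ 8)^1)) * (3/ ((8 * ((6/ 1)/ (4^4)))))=384/ 17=22.59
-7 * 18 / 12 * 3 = -63 / 2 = -31.50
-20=-20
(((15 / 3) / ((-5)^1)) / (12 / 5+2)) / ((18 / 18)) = -5 / 22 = -0.23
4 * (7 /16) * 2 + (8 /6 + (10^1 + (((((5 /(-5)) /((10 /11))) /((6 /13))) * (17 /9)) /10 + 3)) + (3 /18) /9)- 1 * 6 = 6841 /600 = 11.40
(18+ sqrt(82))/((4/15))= 101.46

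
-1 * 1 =-1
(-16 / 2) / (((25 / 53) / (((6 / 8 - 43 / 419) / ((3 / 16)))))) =-368032 / 6285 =-58.56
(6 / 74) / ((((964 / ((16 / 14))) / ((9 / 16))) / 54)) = 729 / 249676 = 0.00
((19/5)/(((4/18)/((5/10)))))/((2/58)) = 4959/20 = 247.95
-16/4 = -4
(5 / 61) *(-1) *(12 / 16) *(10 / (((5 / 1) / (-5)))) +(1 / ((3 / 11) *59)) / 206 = 683998 / 1112091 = 0.62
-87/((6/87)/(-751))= 947386.50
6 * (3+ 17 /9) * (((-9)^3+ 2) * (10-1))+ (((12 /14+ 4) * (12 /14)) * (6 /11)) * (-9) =-191948.44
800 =800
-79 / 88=-0.90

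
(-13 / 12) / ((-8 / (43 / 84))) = 559 / 8064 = 0.07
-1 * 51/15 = -3.40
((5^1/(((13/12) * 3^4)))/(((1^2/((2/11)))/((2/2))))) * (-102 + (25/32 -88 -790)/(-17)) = -3515/6732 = -0.52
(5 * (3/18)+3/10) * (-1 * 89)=-1513/15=-100.87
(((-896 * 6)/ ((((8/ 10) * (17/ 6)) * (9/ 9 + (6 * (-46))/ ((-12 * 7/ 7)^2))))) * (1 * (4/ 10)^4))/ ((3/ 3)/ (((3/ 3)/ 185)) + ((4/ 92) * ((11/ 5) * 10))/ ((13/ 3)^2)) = 6018195456/ 16813473875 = 0.36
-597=-597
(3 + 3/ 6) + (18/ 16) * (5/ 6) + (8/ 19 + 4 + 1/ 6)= 8231/ 912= 9.03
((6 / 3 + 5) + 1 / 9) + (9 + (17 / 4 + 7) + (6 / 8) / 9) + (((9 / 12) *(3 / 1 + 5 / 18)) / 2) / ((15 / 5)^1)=1337 / 48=27.85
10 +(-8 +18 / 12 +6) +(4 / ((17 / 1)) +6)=535 / 34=15.74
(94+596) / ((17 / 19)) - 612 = 2706 / 17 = 159.18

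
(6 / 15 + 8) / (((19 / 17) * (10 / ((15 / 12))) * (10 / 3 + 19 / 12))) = 1071 / 5605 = 0.19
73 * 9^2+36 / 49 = 289773 / 49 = 5913.73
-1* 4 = -4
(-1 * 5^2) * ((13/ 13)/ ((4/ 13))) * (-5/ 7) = 1625/ 28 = 58.04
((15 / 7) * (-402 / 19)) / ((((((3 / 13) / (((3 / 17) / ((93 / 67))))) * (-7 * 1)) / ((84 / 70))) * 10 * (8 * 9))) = 0.01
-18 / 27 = -2 / 3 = -0.67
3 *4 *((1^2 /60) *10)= 2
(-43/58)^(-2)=3364/1849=1.82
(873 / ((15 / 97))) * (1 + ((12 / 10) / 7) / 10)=5024406 / 875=5742.18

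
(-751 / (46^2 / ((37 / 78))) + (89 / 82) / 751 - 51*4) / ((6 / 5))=-5187874051765 / 30491957808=-170.14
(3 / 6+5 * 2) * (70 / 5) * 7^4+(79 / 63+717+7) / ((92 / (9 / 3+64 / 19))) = 38873464039 / 110124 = 352997.20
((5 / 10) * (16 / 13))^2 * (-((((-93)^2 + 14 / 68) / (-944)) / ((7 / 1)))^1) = 45242 / 91273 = 0.50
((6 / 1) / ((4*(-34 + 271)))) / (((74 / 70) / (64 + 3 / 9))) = 6755 / 17538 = 0.39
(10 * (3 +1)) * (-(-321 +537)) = -8640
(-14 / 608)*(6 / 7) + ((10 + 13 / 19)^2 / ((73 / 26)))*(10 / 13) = 6589279 / 210824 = 31.25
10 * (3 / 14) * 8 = 17.14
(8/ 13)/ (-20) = -0.03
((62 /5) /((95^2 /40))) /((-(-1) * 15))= 496 /135375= 0.00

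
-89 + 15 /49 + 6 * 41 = 7708 /49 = 157.31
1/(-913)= -1/913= -0.00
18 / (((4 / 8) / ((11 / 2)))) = 198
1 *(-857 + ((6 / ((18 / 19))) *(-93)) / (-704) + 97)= -534451 / 704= -759.16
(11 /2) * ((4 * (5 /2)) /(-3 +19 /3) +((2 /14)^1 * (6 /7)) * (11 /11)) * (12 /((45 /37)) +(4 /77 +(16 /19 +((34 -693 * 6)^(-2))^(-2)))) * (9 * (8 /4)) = 89413927537273331.93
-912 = -912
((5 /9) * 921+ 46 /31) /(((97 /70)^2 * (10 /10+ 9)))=23384270 /875037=26.72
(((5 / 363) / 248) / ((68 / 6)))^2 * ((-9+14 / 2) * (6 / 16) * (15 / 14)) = -1125 / 58293477423104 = -0.00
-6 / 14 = -3 / 7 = -0.43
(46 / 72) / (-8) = -23 / 288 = -0.08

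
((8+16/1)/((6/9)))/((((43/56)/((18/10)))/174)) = 3157056/215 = 14683.98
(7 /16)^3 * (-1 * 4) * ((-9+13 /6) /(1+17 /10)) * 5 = 351575 /82944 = 4.24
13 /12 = 1.08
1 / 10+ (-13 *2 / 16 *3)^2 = 7637 / 320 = 23.87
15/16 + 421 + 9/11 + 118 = 95173/176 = 540.76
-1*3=-3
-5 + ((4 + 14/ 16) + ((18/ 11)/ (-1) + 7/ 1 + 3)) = 725/ 88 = 8.24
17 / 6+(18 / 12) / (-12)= 65 / 24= 2.71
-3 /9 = -1 /3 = -0.33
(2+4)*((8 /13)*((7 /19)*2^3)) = 2688 /247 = 10.88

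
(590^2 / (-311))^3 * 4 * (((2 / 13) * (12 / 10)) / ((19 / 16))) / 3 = -2159643322419200000 / 7429817057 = -290672476.30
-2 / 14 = -1 / 7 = -0.14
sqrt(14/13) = 1.04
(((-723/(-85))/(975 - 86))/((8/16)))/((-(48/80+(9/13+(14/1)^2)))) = -9399/96904556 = -0.00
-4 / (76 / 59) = -59 / 19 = -3.11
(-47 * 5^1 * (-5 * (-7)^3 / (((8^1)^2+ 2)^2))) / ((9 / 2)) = -403025 / 19602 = -20.56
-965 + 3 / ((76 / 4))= -18332 / 19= -964.84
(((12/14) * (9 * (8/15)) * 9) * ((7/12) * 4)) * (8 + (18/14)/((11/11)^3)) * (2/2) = 5616/7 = 802.29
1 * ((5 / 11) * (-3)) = -15 / 11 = -1.36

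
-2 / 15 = -0.13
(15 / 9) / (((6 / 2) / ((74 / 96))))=185 / 432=0.43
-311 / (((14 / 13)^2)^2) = -8882471 / 38416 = -231.22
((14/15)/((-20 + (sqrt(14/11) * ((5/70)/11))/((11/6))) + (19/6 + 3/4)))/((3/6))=-24368948912/209964591505 - 487872 * sqrt(154)/209964591505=-0.12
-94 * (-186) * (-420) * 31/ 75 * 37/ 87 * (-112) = 20963269376/ 145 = 144574271.56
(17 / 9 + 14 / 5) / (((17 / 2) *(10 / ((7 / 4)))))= 1477 / 15300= 0.10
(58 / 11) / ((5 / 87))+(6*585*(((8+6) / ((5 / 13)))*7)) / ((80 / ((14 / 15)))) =5789193 / 550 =10525.81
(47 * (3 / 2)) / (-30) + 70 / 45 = -143 / 180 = -0.79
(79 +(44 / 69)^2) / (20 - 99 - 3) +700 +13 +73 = 306477917 / 390402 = 785.03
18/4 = 9/2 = 4.50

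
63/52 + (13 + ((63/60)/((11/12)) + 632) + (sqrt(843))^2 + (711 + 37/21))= 132319321/60060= 2203.12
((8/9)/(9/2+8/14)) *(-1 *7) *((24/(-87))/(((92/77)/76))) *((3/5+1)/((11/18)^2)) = 240242688/2604635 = 92.24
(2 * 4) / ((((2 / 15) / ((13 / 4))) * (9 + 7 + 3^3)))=195 / 43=4.53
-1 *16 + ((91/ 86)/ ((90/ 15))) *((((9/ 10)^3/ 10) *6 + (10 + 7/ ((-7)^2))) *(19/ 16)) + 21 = 297866323/ 41280000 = 7.22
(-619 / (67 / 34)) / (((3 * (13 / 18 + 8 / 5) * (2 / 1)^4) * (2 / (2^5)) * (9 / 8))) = -1683680 / 42009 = -40.08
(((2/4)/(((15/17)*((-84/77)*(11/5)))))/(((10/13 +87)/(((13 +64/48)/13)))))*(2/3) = -731/369684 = -0.00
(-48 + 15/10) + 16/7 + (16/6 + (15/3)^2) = -695/42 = -16.55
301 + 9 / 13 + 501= 10435 / 13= 802.69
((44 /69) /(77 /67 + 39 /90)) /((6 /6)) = 0.40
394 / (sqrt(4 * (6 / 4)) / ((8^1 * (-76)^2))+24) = 3365042520064 / 204977209343 - 9102976 * sqrt(6) / 614931628029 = 16.42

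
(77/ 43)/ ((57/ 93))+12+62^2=3858.92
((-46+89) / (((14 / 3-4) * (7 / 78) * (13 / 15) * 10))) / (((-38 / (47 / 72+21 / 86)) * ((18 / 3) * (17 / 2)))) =-2777 / 72352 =-0.04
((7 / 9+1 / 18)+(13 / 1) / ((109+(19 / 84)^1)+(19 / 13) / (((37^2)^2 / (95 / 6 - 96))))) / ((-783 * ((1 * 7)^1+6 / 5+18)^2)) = -66389587525 / 37468525299699402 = -0.00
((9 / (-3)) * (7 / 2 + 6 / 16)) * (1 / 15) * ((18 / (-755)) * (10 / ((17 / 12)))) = 0.13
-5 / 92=-0.05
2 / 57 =0.04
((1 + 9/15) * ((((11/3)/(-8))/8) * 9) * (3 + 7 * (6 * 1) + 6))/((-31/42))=35343/620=57.00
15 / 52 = 0.29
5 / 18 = 0.28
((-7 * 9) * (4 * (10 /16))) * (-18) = 2835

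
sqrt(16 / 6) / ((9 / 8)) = 16 * sqrt(6) / 27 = 1.45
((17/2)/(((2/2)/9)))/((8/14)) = 1071/8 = 133.88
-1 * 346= -346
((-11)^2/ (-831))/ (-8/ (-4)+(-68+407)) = -11/ 25761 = -0.00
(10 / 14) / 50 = 1 / 70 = 0.01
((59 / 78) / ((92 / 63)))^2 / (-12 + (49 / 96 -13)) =-4605363 / 420363502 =-0.01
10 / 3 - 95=-275 / 3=-91.67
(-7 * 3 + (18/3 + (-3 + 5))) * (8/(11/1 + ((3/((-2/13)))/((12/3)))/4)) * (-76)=252928/313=808.08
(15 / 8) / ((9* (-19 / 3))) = -5 / 152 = -0.03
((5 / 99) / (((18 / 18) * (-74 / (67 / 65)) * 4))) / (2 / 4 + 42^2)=-67 / 672189804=-0.00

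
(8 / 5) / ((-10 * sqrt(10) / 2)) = -4 * sqrt(10) / 125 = -0.10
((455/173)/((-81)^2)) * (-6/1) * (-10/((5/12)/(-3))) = -0.17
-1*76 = -76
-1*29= -29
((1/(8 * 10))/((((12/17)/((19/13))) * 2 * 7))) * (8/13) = 323/283920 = 0.00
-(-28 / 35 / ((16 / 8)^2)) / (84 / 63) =3 / 20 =0.15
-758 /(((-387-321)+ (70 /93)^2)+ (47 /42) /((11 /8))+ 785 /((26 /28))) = -3281248971 /600689365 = -5.46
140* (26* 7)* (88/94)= 1121120/47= 23853.62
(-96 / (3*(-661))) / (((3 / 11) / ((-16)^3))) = -1441792 / 1983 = -727.08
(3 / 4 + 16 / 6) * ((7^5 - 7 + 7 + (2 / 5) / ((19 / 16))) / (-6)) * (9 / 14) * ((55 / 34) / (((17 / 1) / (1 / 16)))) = -720110347 / 19679744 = -36.59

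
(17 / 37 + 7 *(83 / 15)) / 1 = 21752 / 555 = 39.19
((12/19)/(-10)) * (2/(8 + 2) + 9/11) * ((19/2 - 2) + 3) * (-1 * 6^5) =27433728/5225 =5250.47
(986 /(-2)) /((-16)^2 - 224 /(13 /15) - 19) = 6409 /279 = 22.97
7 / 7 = 1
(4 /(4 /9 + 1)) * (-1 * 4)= -144 /13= -11.08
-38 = -38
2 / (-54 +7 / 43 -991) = -43 / 22464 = -0.00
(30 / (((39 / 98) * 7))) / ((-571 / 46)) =-6440 / 7423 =-0.87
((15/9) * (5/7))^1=25/21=1.19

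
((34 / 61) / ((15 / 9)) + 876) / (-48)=-44547 / 2440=-18.26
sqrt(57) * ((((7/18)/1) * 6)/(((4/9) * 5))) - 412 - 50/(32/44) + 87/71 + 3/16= -544527/1136 + 21 * sqrt(57)/20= -471.41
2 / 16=1 / 8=0.12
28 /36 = 7 /9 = 0.78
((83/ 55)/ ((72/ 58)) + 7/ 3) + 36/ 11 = 13507/ 1980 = 6.82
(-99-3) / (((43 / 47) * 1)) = -4794 / 43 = -111.49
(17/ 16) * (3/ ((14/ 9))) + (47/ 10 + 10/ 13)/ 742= 1586943/ 771680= 2.06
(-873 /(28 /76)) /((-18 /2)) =1843 /7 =263.29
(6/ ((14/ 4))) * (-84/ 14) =-72/ 7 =-10.29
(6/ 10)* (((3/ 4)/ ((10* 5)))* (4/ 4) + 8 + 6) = 8409/ 1000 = 8.41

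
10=10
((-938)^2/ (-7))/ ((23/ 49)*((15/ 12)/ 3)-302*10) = 73906896/ 1775645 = 41.62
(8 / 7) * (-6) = -48 / 7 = -6.86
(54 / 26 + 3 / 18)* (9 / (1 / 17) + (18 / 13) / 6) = 58100 / 169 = 343.79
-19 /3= -6.33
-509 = -509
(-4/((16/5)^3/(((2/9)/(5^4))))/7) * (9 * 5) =-1/3584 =-0.00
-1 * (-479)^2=-229441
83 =83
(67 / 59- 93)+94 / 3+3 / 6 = -21251 / 354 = -60.03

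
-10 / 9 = -1.11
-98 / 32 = -49 / 16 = -3.06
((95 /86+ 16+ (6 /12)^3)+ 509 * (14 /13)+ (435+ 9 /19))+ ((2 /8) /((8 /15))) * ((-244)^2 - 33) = 9819883777 /339872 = 28892.89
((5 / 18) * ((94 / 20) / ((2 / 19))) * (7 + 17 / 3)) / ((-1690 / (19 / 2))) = -322373 / 365040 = -0.88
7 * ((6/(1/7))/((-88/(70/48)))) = -1715/352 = -4.87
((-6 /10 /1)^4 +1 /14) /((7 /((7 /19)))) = 1759 /166250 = 0.01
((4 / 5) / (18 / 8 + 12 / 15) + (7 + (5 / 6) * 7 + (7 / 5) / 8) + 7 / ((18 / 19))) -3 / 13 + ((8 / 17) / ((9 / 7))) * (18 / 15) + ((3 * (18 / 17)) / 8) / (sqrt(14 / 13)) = 27 * sqrt(182) / 952 + 101275567 / 4853160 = 21.25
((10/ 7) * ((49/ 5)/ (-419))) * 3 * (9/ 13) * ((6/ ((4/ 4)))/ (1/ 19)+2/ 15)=-215712/ 27235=-7.92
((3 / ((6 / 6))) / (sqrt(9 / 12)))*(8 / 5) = 16*sqrt(3) / 5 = 5.54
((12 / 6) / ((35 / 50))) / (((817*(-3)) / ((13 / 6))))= -130 / 51471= -0.00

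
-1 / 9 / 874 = -1 / 7866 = -0.00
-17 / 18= -0.94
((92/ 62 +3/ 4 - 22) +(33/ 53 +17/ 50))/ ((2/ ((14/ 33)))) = -21625891/ 5421900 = -3.99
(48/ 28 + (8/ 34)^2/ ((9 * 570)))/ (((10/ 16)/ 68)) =284655232/ 1526175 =186.52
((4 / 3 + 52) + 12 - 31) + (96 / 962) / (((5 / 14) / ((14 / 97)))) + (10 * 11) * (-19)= -1438640371 / 699855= -2055.63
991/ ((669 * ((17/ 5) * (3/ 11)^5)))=288.75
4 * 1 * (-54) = -216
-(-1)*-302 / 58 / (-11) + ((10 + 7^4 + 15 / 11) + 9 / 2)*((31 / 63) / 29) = 1667327 / 40194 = 41.48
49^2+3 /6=4803 /2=2401.50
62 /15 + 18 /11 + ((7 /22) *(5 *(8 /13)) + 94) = 19646 /195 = 100.75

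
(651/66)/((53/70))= 7595/583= 13.03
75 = 75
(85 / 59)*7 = 595 / 59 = 10.08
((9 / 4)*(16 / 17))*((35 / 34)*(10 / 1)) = 6300 / 289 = 21.80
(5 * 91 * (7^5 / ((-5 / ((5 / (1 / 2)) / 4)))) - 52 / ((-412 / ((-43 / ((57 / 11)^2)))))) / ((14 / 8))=-5118215307946 / 2342529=-2184910.12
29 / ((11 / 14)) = 406 / 11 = 36.91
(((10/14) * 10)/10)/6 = 5/42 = 0.12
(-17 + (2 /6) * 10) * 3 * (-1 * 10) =410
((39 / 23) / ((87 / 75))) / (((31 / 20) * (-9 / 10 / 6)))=-130000 / 20677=-6.29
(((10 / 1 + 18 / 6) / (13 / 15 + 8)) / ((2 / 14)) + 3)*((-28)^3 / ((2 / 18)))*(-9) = 448084224 / 19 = 23583380.21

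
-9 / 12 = -3 / 4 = -0.75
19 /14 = 1.36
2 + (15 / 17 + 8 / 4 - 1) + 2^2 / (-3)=130 / 51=2.55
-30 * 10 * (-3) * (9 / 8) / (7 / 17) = 34425 / 14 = 2458.93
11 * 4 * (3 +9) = 528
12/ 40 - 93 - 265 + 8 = -3497/ 10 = -349.70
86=86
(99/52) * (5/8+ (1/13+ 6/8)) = 14949/5408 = 2.76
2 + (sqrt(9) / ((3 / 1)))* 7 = 9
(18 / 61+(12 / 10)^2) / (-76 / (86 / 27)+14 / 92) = -5233788 / 71514875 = -0.07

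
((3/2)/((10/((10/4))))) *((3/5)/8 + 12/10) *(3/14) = 459/4480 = 0.10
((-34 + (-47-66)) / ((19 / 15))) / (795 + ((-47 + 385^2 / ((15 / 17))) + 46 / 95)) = -4725 / 6869999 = -0.00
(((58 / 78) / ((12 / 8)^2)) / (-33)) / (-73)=116 / 845559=0.00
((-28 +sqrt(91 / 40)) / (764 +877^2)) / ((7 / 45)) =-60 / 256631 +3 *sqrt(910) / 7185668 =-0.00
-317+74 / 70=-11058 / 35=-315.94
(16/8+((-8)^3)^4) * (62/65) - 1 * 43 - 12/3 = 4260607554701/65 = 65547808533.86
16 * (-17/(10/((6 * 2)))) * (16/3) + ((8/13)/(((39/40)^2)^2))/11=-2879372836352/1654110315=-1740.74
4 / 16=1 / 4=0.25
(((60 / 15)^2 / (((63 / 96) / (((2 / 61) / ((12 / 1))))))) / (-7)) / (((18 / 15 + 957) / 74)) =-94720 / 128882691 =-0.00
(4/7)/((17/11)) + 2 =282/119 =2.37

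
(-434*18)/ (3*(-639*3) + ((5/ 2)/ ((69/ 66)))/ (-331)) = 29736378/ 21891209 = 1.36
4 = 4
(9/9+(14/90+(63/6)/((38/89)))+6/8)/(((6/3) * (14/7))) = 45311/6840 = 6.62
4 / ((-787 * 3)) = -4 / 2361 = -0.00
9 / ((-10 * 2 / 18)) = -81 / 10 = -8.10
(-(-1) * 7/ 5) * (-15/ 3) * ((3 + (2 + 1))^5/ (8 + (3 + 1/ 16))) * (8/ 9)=-258048/ 59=-4373.69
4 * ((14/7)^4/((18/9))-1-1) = 24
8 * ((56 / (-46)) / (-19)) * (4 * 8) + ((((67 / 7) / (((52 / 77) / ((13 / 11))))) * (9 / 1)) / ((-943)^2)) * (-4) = 277124927 / 16895731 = 16.40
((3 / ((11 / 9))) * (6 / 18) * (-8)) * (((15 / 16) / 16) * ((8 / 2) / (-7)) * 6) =405 / 308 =1.31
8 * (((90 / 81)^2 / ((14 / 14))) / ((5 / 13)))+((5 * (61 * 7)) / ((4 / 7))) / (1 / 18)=67278.18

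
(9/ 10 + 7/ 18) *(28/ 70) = 116/ 225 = 0.52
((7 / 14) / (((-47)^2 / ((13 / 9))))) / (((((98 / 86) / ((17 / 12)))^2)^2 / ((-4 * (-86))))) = 159617798181439 / 594138285002304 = 0.27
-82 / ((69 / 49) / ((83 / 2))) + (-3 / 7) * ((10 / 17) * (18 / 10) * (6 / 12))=-19844756 / 8211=-2416.85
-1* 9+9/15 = -42/5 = -8.40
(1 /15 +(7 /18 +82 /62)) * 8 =19844 /1395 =14.23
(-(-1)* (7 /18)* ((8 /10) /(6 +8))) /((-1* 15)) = -1 /675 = -0.00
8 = 8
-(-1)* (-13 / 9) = -13 / 9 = -1.44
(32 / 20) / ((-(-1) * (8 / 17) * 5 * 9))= 17 / 225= 0.08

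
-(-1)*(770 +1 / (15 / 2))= 11552 / 15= 770.13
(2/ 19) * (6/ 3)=4/ 19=0.21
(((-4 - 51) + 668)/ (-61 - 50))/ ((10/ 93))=-19003/ 370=-51.36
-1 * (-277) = 277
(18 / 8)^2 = 81 / 16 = 5.06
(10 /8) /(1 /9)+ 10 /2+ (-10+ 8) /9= 577 /36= 16.03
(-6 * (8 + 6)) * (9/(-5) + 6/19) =11844/95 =124.67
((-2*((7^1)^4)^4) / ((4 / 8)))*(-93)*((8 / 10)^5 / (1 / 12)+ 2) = 229178808886525961736 / 3125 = 73337218843688307.76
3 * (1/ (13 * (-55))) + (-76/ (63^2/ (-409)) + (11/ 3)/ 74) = 1654178717/ 209999790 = 7.88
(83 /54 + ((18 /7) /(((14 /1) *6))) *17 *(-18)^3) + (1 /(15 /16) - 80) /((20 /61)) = -216590317 /66150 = -3274.23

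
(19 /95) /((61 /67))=67 /305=0.22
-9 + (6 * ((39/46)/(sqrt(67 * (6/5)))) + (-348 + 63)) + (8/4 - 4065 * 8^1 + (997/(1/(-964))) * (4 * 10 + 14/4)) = -41841010 + 39 * sqrt(2010)/3082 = -41841009.43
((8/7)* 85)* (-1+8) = 680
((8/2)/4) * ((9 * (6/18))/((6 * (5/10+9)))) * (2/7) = 2/133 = 0.02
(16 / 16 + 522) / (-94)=-523 / 94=-5.56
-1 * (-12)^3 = 1728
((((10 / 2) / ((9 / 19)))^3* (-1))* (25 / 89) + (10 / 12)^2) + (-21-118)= -468.67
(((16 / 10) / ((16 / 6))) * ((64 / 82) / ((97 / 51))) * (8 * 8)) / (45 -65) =-78336 / 99425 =-0.79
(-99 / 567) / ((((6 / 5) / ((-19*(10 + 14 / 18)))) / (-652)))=-33044990 / 1701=-19426.80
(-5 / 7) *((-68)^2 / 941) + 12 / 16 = -2.76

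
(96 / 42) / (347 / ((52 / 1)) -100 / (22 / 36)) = -9152 / 628481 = -0.01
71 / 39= 1.82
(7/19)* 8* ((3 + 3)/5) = 3.54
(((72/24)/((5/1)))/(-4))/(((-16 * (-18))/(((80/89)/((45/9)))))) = -1/10680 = -0.00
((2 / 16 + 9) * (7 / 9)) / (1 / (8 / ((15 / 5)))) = 511 / 27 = 18.93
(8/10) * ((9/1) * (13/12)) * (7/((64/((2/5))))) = 273/800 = 0.34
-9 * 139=-1251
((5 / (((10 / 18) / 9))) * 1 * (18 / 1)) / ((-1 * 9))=-162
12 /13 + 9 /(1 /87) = 10191 /13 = 783.92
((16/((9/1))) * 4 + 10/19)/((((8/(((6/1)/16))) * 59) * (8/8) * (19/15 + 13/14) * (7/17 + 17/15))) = 0.00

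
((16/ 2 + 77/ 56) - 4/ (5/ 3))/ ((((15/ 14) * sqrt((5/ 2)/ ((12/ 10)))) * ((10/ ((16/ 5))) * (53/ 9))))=23436 * sqrt(3)/ 165625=0.25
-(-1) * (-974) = -974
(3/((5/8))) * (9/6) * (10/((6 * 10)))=6/5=1.20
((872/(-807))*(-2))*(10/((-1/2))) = -34880/807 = -43.22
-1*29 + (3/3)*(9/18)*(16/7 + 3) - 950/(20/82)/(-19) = 2501/14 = 178.64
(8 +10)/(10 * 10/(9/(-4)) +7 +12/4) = -81/155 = -0.52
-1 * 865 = -865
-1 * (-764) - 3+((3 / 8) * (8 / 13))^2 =128618 / 169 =761.05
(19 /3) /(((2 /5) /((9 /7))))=285 /14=20.36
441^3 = 85766121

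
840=840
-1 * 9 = -9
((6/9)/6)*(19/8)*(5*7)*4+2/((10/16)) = 3613/90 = 40.14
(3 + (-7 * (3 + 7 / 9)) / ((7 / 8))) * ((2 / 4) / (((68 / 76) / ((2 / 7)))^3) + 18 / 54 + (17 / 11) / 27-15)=36518782045 / 91927143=397.26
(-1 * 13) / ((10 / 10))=-13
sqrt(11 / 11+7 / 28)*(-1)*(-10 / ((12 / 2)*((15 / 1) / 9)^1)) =sqrt(5) / 2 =1.12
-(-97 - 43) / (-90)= -14 / 9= -1.56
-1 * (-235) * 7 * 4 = 6580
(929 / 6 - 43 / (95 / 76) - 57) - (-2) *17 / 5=2107 / 30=70.23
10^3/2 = 500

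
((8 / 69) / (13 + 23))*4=8 / 621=0.01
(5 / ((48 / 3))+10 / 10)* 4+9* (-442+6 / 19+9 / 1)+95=-288337 / 76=-3793.91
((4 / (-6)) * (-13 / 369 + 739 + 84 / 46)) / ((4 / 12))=-12574184 / 8487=-1481.58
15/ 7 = 2.14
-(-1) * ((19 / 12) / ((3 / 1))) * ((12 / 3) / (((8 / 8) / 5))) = 10.56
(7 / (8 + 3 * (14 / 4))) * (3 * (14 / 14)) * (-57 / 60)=-399 / 370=-1.08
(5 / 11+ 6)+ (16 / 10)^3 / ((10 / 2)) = 50007 / 6875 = 7.27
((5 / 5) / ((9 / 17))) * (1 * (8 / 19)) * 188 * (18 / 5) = 51136 / 95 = 538.27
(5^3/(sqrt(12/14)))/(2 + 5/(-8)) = 98.19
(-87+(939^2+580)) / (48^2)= 441107 / 1152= 382.91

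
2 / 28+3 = 43 / 14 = 3.07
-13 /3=-4.33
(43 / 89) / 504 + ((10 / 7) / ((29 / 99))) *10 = 9062921 / 185832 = 48.77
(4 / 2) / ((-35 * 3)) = -2 / 105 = -0.02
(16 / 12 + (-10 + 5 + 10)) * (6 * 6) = 228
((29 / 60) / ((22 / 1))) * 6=29 / 220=0.13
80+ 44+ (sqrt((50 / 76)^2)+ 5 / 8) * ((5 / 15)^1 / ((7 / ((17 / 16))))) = 2112081 / 17024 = 124.06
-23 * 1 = -23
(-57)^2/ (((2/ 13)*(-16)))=-1319.91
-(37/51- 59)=2972/51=58.27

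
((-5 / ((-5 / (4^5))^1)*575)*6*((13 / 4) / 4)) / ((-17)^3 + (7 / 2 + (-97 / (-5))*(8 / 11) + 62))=-315744000 / 531673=-593.87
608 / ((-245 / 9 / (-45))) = 49248 / 49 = 1005.06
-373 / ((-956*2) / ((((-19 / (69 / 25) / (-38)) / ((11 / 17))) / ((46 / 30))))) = 792625 / 22251856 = 0.04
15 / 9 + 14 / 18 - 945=-8483 / 9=-942.56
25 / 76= 0.33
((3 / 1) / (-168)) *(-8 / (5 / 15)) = 3 / 7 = 0.43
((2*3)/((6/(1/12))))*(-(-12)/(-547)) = -1/547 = -0.00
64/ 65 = 0.98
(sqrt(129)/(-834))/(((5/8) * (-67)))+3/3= 1.00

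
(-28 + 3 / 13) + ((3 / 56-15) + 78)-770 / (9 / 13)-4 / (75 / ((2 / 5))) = -882029597 / 819000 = -1076.96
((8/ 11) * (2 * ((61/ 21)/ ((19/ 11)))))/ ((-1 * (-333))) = 976/ 132867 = 0.01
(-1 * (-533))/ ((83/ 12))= 77.06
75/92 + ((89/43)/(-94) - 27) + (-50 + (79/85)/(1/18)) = -939993751/15804220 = -59.48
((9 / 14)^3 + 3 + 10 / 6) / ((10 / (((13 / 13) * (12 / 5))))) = 40603 / 34300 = 1.18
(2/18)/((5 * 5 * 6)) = 1/1350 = 0.00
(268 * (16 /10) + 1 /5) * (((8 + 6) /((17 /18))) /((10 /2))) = 108108 /85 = 1271.86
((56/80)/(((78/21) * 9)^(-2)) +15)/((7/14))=55806/35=1594.46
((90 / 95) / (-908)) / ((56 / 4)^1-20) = 3 / 17252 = 0.00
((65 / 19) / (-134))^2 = 4225 / 6482116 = 0.00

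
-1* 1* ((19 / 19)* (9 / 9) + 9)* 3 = -30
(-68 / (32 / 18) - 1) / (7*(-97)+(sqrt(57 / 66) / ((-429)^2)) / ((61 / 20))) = 8812803285*sqrt(418) / 1278353804098718241302+147792008279454171633 / 2556707608197436482604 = 0.06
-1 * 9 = -9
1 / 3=0.33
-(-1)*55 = 55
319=319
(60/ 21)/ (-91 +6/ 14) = -10/ 317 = -0.03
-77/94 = -0.82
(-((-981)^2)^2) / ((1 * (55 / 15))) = -2778416082963 / 11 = -252583280269.36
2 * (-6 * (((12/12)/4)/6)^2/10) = -1/480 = -0.00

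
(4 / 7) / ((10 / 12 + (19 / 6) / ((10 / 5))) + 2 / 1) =48 / 371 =0.13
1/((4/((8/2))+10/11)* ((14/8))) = 44/147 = 0.30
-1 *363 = -363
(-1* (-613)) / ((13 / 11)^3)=815903 / 2197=371.37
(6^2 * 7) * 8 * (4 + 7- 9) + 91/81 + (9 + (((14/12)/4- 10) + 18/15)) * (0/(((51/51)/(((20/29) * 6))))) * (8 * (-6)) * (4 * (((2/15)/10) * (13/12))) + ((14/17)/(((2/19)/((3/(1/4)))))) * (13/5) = 29448643/6885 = 4277.22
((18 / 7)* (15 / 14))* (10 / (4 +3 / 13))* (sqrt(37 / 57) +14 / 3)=1170* sqrt(2109) / 10241 +2340 / 77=35.64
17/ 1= 17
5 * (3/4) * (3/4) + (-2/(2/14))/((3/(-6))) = 493/16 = 30.81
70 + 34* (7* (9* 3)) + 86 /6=19531 /3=6510.33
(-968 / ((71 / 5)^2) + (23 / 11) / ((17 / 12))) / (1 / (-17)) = 3134084 / 55451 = 56.52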